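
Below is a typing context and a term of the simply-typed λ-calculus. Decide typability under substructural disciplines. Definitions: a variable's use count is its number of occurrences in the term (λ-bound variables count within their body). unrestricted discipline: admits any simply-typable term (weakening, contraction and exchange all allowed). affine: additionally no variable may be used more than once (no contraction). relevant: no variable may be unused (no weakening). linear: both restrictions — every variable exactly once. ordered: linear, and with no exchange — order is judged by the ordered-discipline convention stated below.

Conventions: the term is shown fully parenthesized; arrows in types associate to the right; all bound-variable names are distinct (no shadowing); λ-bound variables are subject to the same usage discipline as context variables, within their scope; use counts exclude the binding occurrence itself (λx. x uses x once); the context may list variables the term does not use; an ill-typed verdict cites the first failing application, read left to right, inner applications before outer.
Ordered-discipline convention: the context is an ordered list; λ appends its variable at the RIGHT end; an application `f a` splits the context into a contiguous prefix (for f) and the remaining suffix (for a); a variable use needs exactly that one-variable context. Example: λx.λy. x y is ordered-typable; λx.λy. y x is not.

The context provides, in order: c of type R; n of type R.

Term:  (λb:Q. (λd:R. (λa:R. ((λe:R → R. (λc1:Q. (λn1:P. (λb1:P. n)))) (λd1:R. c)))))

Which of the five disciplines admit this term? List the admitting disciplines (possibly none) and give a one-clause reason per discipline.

admitted in: affine, unrestricted
use counts: c: 1, n: 1, b [bound]: 0, d [bound]: 0, a [bound]: 0, e [bound]: 0, c1 [bound]: 0, n1 [bound]: 0, b1 [bound]: 0, d1 [bound]: 0
uses in reading order: n, c
typing: well-typed — term : Q → R → R → Q → P → P → R
ordered ✗ (b, d, a, e, c1, n1, b1, d1 left unused)
linear ✗ (b, d, a, e, c1, n1, b1, d1 left unused)
affine ✓ (c, n, b, d, a, e, c1, n1, b1, d1: no repeats, contraction unneeded)
relevant ✗ (b, d, a, e, c1, n1, b1, d1 left unused)
unrestricted ✓ (typability at Q → R → R → Q → P → P → R is all that's needed)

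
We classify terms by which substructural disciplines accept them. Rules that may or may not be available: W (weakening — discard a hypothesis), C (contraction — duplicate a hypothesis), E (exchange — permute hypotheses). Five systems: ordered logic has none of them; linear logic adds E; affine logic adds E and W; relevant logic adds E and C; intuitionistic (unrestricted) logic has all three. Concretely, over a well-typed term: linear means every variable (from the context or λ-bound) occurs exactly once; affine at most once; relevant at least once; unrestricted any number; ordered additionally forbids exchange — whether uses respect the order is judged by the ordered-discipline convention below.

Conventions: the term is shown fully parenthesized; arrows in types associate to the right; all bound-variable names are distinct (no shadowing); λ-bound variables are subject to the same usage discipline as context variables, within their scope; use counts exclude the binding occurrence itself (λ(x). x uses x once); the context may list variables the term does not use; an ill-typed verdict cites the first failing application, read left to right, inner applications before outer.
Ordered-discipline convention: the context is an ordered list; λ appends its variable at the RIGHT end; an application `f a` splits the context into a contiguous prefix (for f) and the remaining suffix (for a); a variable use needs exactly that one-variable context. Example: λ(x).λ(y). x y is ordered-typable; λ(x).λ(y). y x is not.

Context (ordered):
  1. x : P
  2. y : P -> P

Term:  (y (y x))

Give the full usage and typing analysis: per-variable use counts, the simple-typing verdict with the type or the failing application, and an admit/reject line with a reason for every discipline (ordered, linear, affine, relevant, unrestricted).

counts: x=1; y=2
order of uses: y, y, x
typing: ✓ — P
ordered ✗ (uses contraction: y ×2)
linear ✗ (uses contraction: y ×2)
affine ✗ (uses contraction: y ×2)
relevant ✓ (every one of x, y appears)
unrestricted ✓ (type-checks (P) and nothing is barred)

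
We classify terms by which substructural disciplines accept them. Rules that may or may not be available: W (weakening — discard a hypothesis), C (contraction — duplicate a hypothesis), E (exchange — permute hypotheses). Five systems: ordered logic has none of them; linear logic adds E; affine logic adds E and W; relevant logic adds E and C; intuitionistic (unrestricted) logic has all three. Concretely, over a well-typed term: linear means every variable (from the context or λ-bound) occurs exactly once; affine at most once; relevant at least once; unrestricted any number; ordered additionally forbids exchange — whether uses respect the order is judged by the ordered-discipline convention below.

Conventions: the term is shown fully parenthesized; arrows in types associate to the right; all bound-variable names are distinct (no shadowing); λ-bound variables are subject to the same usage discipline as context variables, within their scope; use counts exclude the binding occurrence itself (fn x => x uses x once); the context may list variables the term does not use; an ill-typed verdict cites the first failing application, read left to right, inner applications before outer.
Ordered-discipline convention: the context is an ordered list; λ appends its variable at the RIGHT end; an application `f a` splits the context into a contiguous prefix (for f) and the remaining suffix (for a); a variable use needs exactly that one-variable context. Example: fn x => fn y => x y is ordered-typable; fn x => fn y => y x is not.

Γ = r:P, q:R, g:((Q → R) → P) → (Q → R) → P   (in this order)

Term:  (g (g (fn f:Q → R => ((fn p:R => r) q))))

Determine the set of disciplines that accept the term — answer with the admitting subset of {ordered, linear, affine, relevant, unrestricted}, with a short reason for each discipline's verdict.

accepted by: unrestricted
counts: r ×1; q ×1; g ×2; f [bound] ×0; p [bound] ×0
use order (left to right): g, g, r, q
typing: well-typed at (Q → R) → P
ordered ✗ (g ×2 used more than once (contraction); f, p left unused)
linear ✗ (g ×2 used more than once (contraction); f, p left unused)
affine ✗ (g ×2 used more than once (contraction))
relevant ✗ (f, p left unused)
unrestricted ✓ (type-checks ((Q → R) → P) and nothing is barred)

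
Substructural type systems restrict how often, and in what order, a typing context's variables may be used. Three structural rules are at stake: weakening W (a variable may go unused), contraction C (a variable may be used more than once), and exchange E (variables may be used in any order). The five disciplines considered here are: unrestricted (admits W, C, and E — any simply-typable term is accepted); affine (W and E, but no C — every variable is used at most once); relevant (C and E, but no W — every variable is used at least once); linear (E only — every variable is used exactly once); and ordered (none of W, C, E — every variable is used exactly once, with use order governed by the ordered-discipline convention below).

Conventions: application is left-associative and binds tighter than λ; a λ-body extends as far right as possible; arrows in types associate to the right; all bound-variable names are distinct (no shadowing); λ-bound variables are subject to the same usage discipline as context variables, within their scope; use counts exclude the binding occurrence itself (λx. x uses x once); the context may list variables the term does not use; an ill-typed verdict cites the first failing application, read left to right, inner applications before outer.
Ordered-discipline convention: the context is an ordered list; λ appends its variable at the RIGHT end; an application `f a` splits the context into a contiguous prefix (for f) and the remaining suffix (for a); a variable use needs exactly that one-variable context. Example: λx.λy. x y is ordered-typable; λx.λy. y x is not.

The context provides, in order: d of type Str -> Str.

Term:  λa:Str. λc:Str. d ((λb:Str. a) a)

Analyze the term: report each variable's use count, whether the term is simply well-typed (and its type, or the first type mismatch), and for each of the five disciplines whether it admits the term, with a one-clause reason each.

counts: d ×1, a [bound] ×2, c [bound] ×0, b [bound] ×0
use order (left to right): d, a, a
typing: ✓ — Str -> Str -> Str
ordered ✗ (uses contraction: a ×2; c, b never used (weakening))
linear ✗ (uses contraction: a ×2; c, b never used (weakening))
affine ✗ (uses contraction: a ×2)
relevant ✗ (c, b never used (weakening))
unrestricted ✓ (simply typable at Str -> Str -> Str; W, C, E all held)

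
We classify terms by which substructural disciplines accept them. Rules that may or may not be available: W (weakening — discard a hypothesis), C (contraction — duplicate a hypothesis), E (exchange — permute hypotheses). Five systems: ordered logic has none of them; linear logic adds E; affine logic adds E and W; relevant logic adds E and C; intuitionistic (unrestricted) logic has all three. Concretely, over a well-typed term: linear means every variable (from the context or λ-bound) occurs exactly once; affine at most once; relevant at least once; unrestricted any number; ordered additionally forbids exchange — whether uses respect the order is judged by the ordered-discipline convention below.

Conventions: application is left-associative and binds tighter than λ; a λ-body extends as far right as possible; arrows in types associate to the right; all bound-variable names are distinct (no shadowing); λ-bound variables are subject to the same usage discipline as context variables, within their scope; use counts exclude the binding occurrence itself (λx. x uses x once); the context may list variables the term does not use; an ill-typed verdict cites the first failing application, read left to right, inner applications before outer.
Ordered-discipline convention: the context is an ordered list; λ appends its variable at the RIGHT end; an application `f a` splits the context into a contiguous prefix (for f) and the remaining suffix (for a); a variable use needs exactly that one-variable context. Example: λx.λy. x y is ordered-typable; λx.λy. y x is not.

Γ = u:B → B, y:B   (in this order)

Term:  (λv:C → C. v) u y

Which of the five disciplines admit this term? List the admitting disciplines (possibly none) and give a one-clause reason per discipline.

admitting disciplines: none
counts: u: 1×; y: 1×; v (bound): 1×
order of uses: v, u, y
typing: ill-typed: an application expects C → C but receives B → B
ordered ✗ (fails simple typing)
linear ✗ (a type mismatch blocks all five)
affine ✗ (the type mismatch rejects it)
relevant ✗ (not simply typable)
unrestricted ✗ (fails simple typing)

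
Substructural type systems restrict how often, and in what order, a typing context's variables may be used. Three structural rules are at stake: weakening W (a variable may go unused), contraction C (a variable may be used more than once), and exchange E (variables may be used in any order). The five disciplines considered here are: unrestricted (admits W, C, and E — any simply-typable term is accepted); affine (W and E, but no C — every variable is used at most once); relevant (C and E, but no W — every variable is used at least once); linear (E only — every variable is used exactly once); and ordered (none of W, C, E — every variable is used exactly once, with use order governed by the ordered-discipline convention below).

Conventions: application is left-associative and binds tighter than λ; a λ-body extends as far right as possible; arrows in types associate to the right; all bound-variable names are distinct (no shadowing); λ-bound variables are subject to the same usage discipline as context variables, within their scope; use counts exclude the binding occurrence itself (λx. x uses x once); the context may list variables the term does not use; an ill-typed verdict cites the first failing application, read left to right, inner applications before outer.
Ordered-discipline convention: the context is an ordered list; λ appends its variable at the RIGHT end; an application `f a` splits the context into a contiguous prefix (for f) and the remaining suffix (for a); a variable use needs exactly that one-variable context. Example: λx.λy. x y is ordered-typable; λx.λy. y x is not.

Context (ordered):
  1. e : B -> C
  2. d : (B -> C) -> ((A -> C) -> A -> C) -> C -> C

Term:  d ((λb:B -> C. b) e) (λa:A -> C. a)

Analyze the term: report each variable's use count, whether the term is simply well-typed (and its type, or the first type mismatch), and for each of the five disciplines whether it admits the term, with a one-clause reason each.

usage: e=1; d=1; b (λ-bound)=1; a (λ-bound)=1
left-to-right use order: d, b, e, a
typing: well-typed at C -> C
ordered ✗ (needs exchange: uses follow d, b, e, a)
linear ✓ (exactly-once usage across e, d, b, a)
affine ✓ (none of e, d, b, a used more than once)
relevant ✓ (e, d, b, a: all used, weakening unneeded)
unrestricted ✓ (well-typed at C -> C; no restrictions here)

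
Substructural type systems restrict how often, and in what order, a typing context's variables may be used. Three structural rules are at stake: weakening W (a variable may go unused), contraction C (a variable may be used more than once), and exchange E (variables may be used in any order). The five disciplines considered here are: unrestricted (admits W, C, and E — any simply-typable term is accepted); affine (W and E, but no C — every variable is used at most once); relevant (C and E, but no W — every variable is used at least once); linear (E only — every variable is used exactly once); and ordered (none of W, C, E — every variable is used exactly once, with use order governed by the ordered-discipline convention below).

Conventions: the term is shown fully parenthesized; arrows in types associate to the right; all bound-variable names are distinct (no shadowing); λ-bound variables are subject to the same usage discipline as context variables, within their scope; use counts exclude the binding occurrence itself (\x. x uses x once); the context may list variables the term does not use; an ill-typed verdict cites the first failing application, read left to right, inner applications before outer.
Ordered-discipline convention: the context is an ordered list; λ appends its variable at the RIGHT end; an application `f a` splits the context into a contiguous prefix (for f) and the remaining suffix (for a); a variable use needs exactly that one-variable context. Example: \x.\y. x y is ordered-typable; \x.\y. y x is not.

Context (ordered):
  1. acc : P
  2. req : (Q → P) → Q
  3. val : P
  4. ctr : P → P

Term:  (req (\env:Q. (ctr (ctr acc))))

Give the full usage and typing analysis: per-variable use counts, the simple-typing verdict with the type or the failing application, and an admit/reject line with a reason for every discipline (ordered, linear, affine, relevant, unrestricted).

usage: acc ×1; req ×1; val ×0; ctr ×2; env (bound) ×0
use order (left to right): req, ctr, ctr, acc
typing: well-typed at Q
ordered: ✗ — repeated use of ctr ×2; val, env left unused
linear: ✗ — repeated use of ctr ×2; val, env left unused
affine: ✗ — repeated use of ctr ×2
relevant: ✗ — val, env left unused
unrestricted: ✓ — type-checks (Q) and nothing is barred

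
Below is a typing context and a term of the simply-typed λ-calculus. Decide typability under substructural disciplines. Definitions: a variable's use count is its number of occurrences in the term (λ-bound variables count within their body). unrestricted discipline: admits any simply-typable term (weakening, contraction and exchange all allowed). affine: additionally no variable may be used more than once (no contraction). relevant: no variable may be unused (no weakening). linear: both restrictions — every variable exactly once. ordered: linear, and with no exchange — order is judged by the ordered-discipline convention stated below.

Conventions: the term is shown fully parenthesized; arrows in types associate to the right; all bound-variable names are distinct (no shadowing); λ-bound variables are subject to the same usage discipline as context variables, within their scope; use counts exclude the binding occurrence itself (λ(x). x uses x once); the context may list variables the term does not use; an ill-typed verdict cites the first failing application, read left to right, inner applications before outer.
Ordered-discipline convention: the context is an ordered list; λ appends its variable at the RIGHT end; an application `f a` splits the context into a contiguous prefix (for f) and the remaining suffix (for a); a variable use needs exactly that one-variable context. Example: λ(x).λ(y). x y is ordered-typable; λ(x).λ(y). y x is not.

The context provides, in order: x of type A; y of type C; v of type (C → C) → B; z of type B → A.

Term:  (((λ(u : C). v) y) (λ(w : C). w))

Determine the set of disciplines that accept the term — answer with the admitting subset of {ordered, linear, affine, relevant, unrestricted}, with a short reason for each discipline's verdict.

admitted by: affine, unrestricted
use counts: x: 0×; y: 1×; v: 1×; z: 0×; u (bound): 0×; w (bound): 1×
use order (left to right): v, y, w
typing: well-typed at B
ordered: ✗, needs weakening: x, z, u unused
linear: ✗, needs weakening: x, z, u unused
affine: ✓, x, y, v, z, u, w: no repeats, contraction unneeded
relevant: ✗, needs weakening: x, z, u unused
unrestricted: ✓, type-checks (B) and nothing is barred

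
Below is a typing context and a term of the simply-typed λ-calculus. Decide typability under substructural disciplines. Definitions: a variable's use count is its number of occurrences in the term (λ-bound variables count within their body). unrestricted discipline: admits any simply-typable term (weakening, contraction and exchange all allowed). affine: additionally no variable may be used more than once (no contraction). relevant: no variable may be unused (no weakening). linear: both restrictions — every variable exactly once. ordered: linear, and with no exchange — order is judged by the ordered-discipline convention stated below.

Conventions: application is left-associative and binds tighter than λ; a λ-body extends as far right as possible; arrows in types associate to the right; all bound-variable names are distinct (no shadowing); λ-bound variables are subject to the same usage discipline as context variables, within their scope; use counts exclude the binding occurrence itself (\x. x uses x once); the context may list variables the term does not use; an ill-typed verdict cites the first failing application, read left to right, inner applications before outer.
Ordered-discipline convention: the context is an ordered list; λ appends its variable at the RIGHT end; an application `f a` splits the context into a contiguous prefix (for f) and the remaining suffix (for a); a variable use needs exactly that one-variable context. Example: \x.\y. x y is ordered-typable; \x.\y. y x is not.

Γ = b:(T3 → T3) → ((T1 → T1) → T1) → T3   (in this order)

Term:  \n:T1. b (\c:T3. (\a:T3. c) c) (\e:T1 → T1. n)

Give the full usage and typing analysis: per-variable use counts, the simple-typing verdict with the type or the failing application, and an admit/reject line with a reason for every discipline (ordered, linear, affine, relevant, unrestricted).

variable uses: b: 1×; n [bound]: 1×; c [bound]: 2×; a [bound]: 0×; e [bound]: 0×
use order (left to right): b, c, c, n
typing: the term checks, with type T1 → T3
ordered: ✗, needs contraction — c ×2; a, e never used (weakening)
linear: ✗, needs contraction — c ×2; a, e never used (weakening)
affine: ✗, needs contraction — c ×2
relevant: ✗, a, e never used (weakening)
unrestricted: ✓, type-checks (T1 → T3) and nothing is barred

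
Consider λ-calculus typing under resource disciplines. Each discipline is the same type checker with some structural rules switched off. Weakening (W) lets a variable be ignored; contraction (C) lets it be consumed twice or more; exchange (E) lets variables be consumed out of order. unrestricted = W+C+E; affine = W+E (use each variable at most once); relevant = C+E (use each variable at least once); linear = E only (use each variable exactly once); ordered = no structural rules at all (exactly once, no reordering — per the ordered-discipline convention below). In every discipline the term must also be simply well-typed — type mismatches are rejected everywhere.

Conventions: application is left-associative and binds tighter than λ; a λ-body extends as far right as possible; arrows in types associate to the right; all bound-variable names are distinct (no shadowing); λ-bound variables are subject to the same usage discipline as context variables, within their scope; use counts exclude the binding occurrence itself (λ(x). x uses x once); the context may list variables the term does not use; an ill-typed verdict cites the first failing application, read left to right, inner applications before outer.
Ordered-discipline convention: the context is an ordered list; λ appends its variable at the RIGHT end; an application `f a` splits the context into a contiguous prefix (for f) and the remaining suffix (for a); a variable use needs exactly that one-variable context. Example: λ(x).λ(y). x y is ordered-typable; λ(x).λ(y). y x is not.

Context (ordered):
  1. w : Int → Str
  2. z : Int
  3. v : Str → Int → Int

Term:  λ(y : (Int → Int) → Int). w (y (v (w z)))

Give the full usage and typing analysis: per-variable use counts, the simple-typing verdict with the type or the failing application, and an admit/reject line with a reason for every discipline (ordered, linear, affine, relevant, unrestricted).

usage: w=2, z=1, v=1, y (λ-bound)=1
uses in reading order: w, y, v, w, z
typing: well-typed at ((Int → Int) → Int) → Str
ordered: ✗ — uses contraction: w ×2
linear: ✗ — uses contraction: w ×2
affine: ✗ — uses contraction: w ×2
relevant: ✓ — none of w, z, v, y goes unused
unrestricted: ✓ — simply typable at ((Int → Int) → Int) → Str; W, C, E all held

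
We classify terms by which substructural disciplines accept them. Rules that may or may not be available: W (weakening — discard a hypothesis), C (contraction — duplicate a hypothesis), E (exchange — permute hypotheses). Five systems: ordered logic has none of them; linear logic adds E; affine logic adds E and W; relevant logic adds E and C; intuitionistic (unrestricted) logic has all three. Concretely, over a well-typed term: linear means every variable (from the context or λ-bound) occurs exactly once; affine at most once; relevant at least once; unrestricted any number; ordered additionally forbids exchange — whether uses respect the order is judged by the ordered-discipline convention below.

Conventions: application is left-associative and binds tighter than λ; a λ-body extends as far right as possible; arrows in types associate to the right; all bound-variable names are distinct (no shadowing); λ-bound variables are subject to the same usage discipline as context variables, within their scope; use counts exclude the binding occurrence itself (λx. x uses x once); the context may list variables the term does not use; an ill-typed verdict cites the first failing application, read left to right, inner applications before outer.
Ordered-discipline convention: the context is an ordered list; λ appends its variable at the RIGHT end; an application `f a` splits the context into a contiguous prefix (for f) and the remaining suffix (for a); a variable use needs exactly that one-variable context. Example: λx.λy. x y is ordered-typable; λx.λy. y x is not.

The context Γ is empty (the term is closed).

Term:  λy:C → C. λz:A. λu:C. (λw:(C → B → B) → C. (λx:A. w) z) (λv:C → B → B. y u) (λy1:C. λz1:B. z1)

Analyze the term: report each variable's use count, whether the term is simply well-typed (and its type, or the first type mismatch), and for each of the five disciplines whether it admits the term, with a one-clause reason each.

variable uses: y [bound]: 1×; z [bound]: 1×; u [bound]: 1×; w [bound]: 1×; x [bound]: 0×; v [bound]: 0×; y1 [bound]: 0×; z1 [bound]: 1×
uses in reading order: w, z, y, u, z1
typing: ✓ — (C → C) → A → C → C
ordered: ✗, unused: x, v, y1 — weakening required
linear: ✗, unused: x, v, y1 — weakening required
affine: ✓, at most one use each (y, z, u, w, x, v, y1, z1)
relevant: ✗, unused: x, v, y1 — weakening required
unrestricted: ✓, simply typable at (C → C) → A → C → C; W, C, E all held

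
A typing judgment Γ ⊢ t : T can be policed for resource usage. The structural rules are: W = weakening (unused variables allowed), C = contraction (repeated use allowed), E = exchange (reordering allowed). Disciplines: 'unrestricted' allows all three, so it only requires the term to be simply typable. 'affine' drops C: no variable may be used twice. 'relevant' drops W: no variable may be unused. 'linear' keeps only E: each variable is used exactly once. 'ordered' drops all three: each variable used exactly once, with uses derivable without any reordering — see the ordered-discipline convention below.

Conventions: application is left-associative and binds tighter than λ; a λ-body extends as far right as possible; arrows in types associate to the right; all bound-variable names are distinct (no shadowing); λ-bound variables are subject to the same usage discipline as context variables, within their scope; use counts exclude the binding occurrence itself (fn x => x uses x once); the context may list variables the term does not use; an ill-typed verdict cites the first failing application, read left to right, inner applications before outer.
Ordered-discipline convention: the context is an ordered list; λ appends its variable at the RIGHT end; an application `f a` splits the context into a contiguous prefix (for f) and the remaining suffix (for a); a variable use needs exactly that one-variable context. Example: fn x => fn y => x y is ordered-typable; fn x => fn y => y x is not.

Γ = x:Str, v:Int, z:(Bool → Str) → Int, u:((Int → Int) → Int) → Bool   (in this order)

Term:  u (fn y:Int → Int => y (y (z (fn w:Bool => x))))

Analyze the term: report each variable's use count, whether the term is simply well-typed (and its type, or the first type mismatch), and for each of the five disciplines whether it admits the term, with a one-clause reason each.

variable uses: x ×1; v ×0; z ×1; u ×1; y [bound] ×2; w [bound] ×0
use order (left to right): u, y, y, z, x
typing: well-typed — term : Bool
ordered ✗ (uses contraction: y ×2; v, w never used (weakening))
linear ✗ (uses contraction: y ×2; v, w never used (weakening))
affine ✗ (uses contraction: y ×2)
relevant ✗ (v, w never used (weakening))
unrestricted ✓ (typability at Bool is all that's needed)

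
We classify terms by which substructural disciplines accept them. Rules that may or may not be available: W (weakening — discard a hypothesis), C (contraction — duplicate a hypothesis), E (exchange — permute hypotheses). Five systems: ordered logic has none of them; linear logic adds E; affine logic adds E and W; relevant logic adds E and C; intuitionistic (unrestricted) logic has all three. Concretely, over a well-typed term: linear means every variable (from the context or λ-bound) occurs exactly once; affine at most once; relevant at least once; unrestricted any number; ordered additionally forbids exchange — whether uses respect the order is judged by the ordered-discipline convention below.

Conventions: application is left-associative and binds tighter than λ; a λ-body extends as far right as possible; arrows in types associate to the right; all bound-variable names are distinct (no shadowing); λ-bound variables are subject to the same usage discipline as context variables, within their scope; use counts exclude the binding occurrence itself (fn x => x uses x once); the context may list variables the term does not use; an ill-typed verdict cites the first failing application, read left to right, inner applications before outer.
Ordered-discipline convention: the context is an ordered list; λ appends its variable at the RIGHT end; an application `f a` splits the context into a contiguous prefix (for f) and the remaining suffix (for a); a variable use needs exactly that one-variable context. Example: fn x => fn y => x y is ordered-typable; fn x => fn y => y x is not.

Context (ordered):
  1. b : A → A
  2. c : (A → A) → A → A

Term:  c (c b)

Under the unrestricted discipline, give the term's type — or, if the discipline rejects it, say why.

term : A → A
use counts: b: 1×, c: 2×
order of uses: c, c, b
typing: well-typed — term : A → A
summary: ordered ✗ · linear ✗ · affine ✗ · relevant ✓ · unrestricted ✓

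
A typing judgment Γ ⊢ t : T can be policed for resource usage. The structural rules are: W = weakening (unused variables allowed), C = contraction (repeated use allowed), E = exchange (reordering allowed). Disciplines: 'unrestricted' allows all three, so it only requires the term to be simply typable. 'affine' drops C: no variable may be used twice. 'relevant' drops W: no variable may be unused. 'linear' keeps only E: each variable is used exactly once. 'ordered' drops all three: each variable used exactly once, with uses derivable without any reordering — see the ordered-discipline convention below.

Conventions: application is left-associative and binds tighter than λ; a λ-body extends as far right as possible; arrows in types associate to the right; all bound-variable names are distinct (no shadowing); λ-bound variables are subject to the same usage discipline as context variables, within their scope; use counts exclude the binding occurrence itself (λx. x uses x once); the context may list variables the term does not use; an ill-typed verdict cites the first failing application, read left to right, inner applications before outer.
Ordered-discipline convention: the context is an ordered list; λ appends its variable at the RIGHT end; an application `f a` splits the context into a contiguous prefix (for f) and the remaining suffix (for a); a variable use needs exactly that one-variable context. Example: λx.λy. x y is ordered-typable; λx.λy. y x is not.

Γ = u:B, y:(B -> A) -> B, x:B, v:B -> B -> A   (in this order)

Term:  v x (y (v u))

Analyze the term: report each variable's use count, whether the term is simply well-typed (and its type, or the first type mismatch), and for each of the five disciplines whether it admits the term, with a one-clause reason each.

counts: u ×1; y ×1; x ×1; v ×2
use order (left to right): v, x, y, v, u
typing: the term checks, with type A
ordered ✗ (needs contraction — v ×2)
linear ✗ (needs contraction — v ×2)
affine ✗ (needs contraction — v ×2)
relevant ✓ (every one of u, y, x, v appears)
unrestricted ✓ (type-checks (A) and nothing is barred)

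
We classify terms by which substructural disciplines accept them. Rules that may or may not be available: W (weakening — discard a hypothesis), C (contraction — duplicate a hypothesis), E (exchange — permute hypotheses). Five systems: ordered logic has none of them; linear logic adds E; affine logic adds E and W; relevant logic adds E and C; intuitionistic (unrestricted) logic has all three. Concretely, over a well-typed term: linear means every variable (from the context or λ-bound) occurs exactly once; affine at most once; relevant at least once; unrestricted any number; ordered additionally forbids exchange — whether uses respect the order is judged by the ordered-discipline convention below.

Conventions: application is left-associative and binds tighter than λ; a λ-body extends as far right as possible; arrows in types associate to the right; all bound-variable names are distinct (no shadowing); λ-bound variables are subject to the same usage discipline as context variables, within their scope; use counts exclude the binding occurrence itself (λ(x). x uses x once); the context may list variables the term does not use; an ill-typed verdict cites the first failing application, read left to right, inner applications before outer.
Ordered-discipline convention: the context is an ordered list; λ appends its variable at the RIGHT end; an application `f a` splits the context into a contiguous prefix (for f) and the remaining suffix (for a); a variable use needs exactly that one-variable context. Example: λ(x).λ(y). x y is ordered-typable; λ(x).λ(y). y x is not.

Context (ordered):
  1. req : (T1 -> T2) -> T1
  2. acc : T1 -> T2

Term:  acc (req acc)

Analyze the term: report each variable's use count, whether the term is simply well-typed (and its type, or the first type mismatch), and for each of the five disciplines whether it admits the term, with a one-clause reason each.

variable uses: req: 1; acc: 2
use order (left to right): acc, req, acc
typing: well-typed at T2
ordered: ✗, needs contraction — acc ×2
linear: ✗, needs contraction — acc ×2
affine: ✗, needs contraction — acc ×2
relevant: ✓, at least one use each (req, acc)
unrestricted: ✓, typability at T2 is all that's needed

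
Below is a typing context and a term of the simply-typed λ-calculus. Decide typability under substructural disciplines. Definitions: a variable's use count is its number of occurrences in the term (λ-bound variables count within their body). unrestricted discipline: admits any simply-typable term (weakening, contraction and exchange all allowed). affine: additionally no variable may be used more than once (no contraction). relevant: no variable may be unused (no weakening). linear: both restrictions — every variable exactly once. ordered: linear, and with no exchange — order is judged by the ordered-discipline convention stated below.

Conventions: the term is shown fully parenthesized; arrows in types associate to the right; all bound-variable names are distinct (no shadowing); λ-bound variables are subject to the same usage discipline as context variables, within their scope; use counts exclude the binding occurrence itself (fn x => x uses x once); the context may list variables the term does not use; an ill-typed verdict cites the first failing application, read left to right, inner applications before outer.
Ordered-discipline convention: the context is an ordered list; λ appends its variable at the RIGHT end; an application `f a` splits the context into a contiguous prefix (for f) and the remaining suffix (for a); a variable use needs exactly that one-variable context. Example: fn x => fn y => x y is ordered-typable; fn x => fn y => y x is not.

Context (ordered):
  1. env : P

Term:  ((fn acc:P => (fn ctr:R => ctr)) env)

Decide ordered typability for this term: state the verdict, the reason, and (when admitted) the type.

no — needs weakening: acc unused
usage: env: 1, acc (bound): 0, ctr (bound): 1
use order (left to right): ctr, env
typing: ✓ — R -> R
all disciplines: ordered ✗ · linear ✗ · affine ✓ · relevant ✗ · unrestricted ✓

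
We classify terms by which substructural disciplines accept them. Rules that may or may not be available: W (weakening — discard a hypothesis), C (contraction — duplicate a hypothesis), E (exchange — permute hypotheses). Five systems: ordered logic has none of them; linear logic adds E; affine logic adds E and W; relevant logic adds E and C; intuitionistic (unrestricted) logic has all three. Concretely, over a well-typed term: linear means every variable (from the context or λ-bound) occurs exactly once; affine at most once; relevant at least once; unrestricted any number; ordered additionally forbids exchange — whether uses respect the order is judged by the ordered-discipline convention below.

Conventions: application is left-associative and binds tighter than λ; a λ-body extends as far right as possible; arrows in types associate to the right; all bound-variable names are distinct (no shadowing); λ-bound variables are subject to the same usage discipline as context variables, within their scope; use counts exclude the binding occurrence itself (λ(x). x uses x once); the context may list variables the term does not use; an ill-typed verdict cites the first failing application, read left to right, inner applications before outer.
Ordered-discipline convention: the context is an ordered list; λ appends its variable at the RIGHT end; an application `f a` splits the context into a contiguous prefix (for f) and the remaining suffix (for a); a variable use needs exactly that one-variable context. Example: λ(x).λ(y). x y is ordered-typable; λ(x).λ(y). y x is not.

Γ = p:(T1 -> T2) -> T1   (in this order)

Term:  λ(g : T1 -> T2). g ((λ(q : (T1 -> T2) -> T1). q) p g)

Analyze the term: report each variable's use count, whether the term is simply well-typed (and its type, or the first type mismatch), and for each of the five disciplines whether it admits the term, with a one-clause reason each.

use counts: p ×1, g (λ-bound) ×2, q (λ-bound) ×1
use order (left to right): g, q, p, g
typing: well-typed — term : (T1 -> T2) -> T2
ordered ✗ (needs contraction — g ×2)
linear ✗ (needs contraction — g ×2)
affine ✗ (needs contraction — g ×2)
relevant ✓ (p, g, q: all used, weakening unneeded)
unrestricted ✓ (simply typable at (T1 -> T2) -> T2; W, C, E all held)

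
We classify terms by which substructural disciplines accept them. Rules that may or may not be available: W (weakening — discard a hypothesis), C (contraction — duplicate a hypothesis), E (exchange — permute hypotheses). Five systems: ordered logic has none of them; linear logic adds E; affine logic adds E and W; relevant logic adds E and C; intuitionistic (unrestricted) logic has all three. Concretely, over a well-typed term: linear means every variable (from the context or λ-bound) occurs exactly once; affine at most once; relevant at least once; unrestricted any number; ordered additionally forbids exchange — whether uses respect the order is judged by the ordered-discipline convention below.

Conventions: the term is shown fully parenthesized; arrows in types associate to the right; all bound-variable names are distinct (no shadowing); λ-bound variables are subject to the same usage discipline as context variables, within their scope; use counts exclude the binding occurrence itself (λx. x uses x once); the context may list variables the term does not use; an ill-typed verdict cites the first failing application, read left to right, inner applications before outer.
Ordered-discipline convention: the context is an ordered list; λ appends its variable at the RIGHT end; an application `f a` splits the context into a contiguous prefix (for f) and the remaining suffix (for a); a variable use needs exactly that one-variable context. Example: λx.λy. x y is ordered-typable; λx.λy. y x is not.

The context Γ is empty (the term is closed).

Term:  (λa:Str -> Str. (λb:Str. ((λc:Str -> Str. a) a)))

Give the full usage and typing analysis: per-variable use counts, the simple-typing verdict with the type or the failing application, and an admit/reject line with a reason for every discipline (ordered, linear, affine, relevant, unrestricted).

variable uses: a (bound)=2, b (bound)=0, c (bound)=0
order of uses: a, a
typing: ✓ — (Str -> Str) -> Str -> Str -> Str
ordered ✗ (needs contraction — a ×2; b, c never used (weakening))
linear ✗ (needs contraction — a ×2; b, c never used (weakening))
affine ✗ (needs contraction — a ×2)
relevant ✗ (b, c never used (weakening))
unrestricted ✓ (well-typed at (Str -> Str) -> Str -> Str -> Str; no restrictions here)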